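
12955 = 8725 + 4230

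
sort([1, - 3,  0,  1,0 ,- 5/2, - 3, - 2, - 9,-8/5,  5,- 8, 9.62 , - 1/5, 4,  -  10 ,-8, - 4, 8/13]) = [ - 10, - 9, - 8 , - 8, - 4, - 3, - 3,  -  5/2, - 2, - 8/5, - 1/5,  0,0,8/13,1,1, 4,5, 9.62 ] 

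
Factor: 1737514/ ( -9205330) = - 868757/4602665=- 5^(- 1)*17^(-1) * 173^ ( - 1)*313^ ( - 1)*457^1*1901^1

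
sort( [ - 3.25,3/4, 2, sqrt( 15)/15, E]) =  [ - 3.25, sqrt( 15)/15, 3/4,2, E]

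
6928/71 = 97+41/71 = 97.58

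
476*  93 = 44268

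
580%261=58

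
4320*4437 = 19167840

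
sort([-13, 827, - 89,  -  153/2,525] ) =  [  -  89, - 153/2,-13, 525,827]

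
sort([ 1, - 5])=[ - 5, 1]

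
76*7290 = 554040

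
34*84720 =2880480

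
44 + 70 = 114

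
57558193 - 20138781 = 37419412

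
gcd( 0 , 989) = 989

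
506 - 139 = 367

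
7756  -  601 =7155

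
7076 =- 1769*( - 4 )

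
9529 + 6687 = 16216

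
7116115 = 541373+6574742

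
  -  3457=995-4452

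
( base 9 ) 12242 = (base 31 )8H4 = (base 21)ID8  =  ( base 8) 20033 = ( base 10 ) 8219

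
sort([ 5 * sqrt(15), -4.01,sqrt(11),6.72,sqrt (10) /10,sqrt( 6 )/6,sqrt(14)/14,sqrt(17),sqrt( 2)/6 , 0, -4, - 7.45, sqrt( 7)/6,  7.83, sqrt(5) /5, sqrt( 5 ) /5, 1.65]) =[ - 7.45 ,-4.01, - 4,  0,  sqrt(2) /6,sqrt( 14)/14,sqrt( 10) /10,sqrt(6)/6, sqrt(7)/6 , sqrt(5)/5,sqrt(5 ) /5,1.65,sqrt( 11),sqrt ( 17)  ,  6.72,7.83 , 5*sqrt( 15) ] 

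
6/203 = 6/203 = 0.03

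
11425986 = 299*38214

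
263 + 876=1139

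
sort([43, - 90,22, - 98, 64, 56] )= [ - 98, - 90,  22, 43, 56, 64 ] 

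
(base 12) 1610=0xa2c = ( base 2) 101000101100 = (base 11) 1a58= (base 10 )2604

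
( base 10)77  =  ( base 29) 2J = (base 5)302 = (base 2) 1001101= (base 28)2L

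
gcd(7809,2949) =3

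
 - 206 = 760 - 966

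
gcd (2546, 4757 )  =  67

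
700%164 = 44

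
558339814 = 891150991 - 332811177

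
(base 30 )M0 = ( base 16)294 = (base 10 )660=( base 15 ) 2E0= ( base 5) 10120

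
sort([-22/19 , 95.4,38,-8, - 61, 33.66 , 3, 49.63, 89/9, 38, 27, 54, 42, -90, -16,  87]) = [ - 90, - 61, - 16, - 8, - 22/19,3, 89/9, 27, 33.66,38 , 38,42,49.63 , 54, 87, 95.4]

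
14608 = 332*44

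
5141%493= 211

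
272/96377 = 272/96377 = 0.00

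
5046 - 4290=756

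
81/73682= 81/73682 =0.00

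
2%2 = 0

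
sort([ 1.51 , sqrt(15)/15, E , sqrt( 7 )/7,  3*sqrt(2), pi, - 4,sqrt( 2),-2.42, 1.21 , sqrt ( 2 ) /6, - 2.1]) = [ - 4,-2.42, - 2.1, sqrt( 2 ) /6,sqrt( 15 ) /15,sqrt( 7) /7 , 1.21, sqrt( 2), 1.51,E,pi, 3*sqrt( 2) ] 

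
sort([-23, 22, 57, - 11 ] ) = [-23, - 11 , 22,57 ]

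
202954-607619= - 404665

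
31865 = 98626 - 66761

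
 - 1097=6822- 7919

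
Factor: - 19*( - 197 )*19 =71117 = 19^2* 197^1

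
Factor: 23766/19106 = 51/41 = 3^1*17^1 * 41^ ( - 1 ) 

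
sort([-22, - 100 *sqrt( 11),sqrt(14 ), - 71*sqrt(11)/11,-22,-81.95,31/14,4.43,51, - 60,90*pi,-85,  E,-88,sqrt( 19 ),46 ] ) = [ - 100*sqrt( 11), - 88, - 85,  -  81.95,-60, - 22, - 22,  -  71*sqrt( 11)/11,31/14,E, sqrt(14 ),sqrt( 19),4.43,  46,51 , 90*pi]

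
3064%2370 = 694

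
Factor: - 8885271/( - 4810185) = 2961757/1603395 = 3^( - 4 )*5^( - 1)*17^1*37^( -1) * 107^( - 1)*174221^1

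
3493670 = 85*41102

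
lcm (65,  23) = 1495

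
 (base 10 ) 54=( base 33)1L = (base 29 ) 1P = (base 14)3c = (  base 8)66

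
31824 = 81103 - 49279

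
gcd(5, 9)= 1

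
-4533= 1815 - 6348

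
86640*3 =259920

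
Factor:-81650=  - 2^1*5^2*23^1 * 71^1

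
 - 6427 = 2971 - 9398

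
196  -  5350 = -5154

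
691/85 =691/85 = 8.13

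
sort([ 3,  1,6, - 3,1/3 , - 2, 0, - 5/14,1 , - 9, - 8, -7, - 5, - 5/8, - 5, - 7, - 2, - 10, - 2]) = [- 10, - 9, - 8, - 7 , - 7, - 5, - 5, - 3, - 2,  -  2,  -  2, - 5/8, - 5/14 , 0, 1/3, 1,1,3, 6 ] 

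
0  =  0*76867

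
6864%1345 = 139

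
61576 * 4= 246304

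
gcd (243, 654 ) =3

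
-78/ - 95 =78/95 = 0.82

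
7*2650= 18550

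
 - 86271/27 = -3196 + 7/9=-3195.22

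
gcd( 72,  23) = 1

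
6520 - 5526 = 994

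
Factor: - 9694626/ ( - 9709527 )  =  2^1*1091^1*1481^1*3236509^(-1)  =  3231542/3236509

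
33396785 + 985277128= 1018673913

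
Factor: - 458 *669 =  - 2^1*3^1*223^1 *229^1= - 306402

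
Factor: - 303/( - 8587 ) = 3^1*31^( - 1 )*101^1 * 277^(-1 )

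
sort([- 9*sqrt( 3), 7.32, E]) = [ - 9*sqrt( 3 ), E,7.32 ] 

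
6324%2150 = 2024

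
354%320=34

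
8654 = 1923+6731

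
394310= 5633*70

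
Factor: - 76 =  - 2^2*19^1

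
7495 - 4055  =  3440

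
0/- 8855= 0/1=- 0.00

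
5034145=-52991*(-95)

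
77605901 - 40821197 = 36784704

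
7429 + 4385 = 11814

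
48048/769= 62 + 370/769 = 62.48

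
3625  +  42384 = 46009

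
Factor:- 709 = -709^1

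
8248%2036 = 104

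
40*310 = 12400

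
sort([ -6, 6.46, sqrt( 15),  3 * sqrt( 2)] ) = [ - 6,sqrt( 15), 3*sqrt( 2 ),  6.46]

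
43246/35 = 1235 + 3/5=1235.60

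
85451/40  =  2136 + 11/40 = 2136.28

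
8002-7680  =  322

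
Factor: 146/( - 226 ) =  - 73^1*113^ ( - 1) = - 73/113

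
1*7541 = 7541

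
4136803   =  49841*83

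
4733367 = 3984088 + 749279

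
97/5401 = 97/5401=0.02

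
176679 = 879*201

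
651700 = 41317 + 610383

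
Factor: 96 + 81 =177 = 3^1*59^1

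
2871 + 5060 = 7931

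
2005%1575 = 430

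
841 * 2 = 1682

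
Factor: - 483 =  - 3^1*7^1*23^1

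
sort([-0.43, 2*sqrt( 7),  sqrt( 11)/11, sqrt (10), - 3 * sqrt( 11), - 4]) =[-3*sqrt( 11 ), - 4, - 0.43, sqrt(11)/11,sqrt( 10 ), 2 * sqrt(7 )] 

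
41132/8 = 5141 + 1/2 =5141.50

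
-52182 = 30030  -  82212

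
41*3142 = 128822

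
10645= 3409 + 7236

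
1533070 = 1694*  905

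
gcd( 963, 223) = 1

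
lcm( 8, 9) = 72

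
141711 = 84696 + 57015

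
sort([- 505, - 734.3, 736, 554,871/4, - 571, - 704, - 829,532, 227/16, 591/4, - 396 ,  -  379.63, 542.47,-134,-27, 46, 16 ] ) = [  -  829,  -  734.3, - 704, - 571, - 505, - 396, - 379.63, - 134,- 27, 227/16,  16, 46, 591/4 , 871/4,532,  542.47, 554, 736]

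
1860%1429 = 431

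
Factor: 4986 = 2^1 * 3^2*277^1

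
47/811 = 47/811 = 0.06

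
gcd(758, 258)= 2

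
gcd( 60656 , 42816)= 3568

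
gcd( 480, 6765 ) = 15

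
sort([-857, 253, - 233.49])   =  [ - 857, - 233.49, 253] 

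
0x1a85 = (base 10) 6789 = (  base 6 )51233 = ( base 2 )1101010000101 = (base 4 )1222011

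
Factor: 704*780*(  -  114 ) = -62599680= - 2^9*3^2 * 5^1*11^1*13^1*19^1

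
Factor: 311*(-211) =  - 211^1*311^1 = - 65621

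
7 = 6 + 1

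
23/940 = 23/940 = 0.02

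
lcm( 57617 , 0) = 0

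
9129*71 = 648159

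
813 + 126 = 939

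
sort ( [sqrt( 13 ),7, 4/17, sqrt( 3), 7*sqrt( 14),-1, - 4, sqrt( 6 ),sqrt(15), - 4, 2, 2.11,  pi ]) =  [ - 4, - 4, - 1, 4/17,sqrt( 3 ), 2 , 2.11, sqrt ( 6 ), pi,sqrt(13 ), sqrt(15),7,  7 * sqrt ( 14 )]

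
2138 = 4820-2682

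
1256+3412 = 4668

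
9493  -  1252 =8241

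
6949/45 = 6949/45=154.42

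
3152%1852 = 1300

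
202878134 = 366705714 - 163827580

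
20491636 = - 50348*(-407 ) 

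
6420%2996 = 428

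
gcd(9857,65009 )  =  1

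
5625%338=217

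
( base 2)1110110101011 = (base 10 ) 7595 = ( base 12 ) 448b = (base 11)5785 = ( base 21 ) h4e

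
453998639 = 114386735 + 339611904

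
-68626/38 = -34313/19 = - 1805.95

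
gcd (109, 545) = 109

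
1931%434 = 195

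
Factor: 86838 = 2^1*3^1 * 41^1*353^1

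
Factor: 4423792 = 2^4*276487^1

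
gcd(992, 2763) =1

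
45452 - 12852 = 32600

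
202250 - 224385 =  - 22135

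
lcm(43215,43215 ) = 43215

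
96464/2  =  48232= 48232.00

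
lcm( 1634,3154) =135622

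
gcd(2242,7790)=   38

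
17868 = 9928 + 7940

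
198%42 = 30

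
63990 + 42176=106166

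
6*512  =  3072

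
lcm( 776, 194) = 776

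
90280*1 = 90280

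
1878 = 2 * 939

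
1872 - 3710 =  - 1838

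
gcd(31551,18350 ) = 1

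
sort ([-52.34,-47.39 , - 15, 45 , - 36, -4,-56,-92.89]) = [ - 92.89, - 56, - 52.34, - 47.39, - 36,-15, - 4 , 45]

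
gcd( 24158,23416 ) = 2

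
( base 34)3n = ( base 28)4D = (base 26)4l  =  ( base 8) 175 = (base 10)125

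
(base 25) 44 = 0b1101000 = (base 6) 252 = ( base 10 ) 104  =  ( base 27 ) 3n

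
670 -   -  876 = 1546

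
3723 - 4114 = - 391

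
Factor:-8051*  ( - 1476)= 2^2*3^2 *41^1*83^1*97^1  =  11883276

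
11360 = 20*568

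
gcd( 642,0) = 642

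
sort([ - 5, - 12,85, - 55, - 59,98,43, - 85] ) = [- 85, - 59 , - 55, - 12, - 5, 43, 85 , 98 ]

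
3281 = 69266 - 65985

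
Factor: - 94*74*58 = - 403448 = -2^3 * 29^1 *37^1*47^1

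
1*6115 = 6115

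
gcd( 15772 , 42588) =4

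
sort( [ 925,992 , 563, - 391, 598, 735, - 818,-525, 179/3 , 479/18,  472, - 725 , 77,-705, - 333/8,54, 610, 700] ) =[-818, - 725,- 705, - 525, - 391,-333/8, 479/18,54, 179/3,77,472,  563 , 598, 610, 700,  735,925,  992] 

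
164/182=82/91 = 0.90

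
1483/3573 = 1483/3573  =  0.42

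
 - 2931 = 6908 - 9839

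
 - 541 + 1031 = 490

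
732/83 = 8+68/83 =8.82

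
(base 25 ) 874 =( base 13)2485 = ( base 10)5179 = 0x143b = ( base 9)7084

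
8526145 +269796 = 8795941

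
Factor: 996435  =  3^3*5^1*11^2*61^1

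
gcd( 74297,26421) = 1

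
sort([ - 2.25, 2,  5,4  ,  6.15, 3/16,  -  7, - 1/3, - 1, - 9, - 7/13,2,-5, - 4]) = [ - 9, - 7, - 5, - 4, - 2.25, - 1, - 7/13, - 1/3 , 3/16, 2,2,4, 5, 6.15] 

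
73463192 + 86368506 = 159831698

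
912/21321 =304/7107 = 0.04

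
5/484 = 5/484 = 0.01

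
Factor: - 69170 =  - 2^1*5^1*6917^1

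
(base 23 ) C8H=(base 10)6549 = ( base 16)1995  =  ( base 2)1100110010101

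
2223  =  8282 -6059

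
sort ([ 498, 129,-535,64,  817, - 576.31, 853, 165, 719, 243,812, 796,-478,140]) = [ - 576.31, - 535,  -  478 , 64,129,140,165, 243,498,719,796, 812, 817 , 853]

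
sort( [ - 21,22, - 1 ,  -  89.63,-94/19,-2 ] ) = [ - 89.63,-21,-94/19,-2, -1,22 ]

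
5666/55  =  5666/55  =  103.02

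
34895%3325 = 1645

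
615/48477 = 205/16159 = 0.01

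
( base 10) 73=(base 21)3A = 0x49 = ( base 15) 4D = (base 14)53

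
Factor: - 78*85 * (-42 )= 2^2 * 3^2*5^1*7^1*13^1*17^1 = 278460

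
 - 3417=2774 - 6191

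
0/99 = 0 = 0.00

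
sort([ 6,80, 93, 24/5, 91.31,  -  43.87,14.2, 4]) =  [  -  43.87 , 4, 24/5,6, 14.2, 80 , 91.31, 93] 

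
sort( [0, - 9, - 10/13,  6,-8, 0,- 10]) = [-10, - 9,-8 , - 10/13,0,  0 , 6]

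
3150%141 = 48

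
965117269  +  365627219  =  1330744488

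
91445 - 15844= 75601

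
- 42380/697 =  - 61 + 137/697= - 60.80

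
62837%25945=10947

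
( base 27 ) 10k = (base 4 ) 23231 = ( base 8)1355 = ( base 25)14o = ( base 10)749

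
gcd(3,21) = 3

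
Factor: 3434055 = 3^1 * 5^1*47^1*4871^1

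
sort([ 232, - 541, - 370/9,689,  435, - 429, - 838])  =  [ - 838, - 541, - 429, - 370/9, 232,435,  689]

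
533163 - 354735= 178428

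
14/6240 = 7/3120 =0.00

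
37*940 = 34780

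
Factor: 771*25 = 3^1*5^2*257^1 = 19275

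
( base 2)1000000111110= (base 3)12201000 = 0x103e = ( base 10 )4158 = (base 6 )31130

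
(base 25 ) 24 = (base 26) 22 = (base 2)110110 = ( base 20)2E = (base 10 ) 54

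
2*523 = 1046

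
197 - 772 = -575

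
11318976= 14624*774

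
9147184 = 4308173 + 4839011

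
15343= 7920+7423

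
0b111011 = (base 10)59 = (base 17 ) 38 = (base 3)2012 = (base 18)35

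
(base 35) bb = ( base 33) c0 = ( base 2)110001100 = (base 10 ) 396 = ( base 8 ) 614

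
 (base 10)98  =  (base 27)3H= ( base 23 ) 46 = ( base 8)142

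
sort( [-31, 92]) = [ - 31,  92]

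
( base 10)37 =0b100101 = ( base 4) 211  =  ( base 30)17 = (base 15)27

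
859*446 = 383114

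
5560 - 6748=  - 1188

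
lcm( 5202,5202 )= 5202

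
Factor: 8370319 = 857^1*9767^1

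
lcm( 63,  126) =126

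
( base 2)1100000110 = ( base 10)774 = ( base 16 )306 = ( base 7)2154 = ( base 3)1001200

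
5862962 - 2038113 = 3824849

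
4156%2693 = 1463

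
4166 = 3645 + 521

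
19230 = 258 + 18972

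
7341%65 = 61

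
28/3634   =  14/1817 = 0.01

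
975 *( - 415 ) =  - 404625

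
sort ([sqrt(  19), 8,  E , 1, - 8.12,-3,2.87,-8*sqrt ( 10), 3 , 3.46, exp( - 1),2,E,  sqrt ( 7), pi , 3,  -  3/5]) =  [  -  8*sqrt ( 10), - 8.12 , - 3, -3/5,exp( - 1 ),1 , 2,sqrt (7),E,E, 2.87,3,3,pi , 3.46 , sqrt(19),8]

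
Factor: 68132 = 2^2*17033^1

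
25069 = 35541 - 10472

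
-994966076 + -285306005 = -1280272081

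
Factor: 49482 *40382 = 2^2 *3^2 * 61^1*331^1 * 2749^1= 1998182124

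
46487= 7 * 6641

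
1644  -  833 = 811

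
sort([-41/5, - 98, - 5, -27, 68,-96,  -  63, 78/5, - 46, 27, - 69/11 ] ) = [  -  98,-96,  -  63, - 46,  -  27,  -  41/5,-69/11, - 5, 78/5,27, 68] 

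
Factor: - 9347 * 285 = -3^1 * 5^1*13^1*19^1*719^1 = - 2663895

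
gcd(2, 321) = 1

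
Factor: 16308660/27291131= 2^2 * 3^1 * 5^1*7^ (-1)*53^( - 1 )*73561^( - 1 )*271811^1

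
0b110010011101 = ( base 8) 6235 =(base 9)4377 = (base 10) 3229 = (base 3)11102121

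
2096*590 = 1236640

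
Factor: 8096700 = 2^2*3^1*5^2*137^1*197^1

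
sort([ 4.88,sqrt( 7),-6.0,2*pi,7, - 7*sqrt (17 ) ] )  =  [ - 7 *sqrt(17),  -  6.0, sqrt( 7),4.88,2*pi, 7]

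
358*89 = 31862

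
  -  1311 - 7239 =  - 8550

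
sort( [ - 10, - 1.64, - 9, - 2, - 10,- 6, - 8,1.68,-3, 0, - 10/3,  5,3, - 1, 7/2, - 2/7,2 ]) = [  -  10, - 10, - 9, - 8, - 6, - 10/3, - 3, - 2, - 1.64 ,  -  1, - 2/7,0,1.68, 2,3, 7/2, 5] 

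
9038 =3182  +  5856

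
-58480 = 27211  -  85691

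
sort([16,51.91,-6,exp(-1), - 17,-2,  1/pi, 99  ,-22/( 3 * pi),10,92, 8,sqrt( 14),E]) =[ - 17 ,-6 ,-22/ ( 3*pi), - 2, 1/pi,exp(- 1),E, sqrt(14),  8,10, 16,51.91,92, 99]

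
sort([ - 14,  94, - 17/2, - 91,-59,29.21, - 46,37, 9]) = [ - 91, -59, - 46, - 14, - 17/2,  9, 29.21, 37, 94 ] 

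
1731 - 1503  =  228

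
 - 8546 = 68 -8614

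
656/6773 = 656/6773  =  0.10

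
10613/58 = 10613/58= 182.98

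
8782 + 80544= 89326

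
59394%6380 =1974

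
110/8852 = 55/4426 = 0.01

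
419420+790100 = 1209520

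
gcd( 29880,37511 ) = 1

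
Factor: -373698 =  - 2^1*3^2 * 13^1*1597^1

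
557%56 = 53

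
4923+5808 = 10731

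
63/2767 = 63/2767 = 0.02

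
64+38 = 102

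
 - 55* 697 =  - 38335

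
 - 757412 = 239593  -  997005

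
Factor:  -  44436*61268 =- 2^4* 3^1 * 7^1*17^2 * 23^2 * 53^1= - 2722504848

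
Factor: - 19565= - 5^1 * 7^1 * 13^1*43^1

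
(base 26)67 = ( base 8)243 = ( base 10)163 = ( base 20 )83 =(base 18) 91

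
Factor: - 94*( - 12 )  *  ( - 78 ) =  - 2^4*3^2*13^1*47^1= - 87984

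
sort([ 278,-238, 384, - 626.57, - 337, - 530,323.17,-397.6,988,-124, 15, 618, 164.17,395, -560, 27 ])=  [ - 626.57, - 560,-530, - 397.6,- 337 , - 238, - 124,15,27,  164.17,278,323.17, 384,395,618,988 ] 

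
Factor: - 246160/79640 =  - 2^1*11^(  -  1)*17^1 = - 34/11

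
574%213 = 148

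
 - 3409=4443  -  7852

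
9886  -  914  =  8972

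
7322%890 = 202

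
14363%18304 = 14363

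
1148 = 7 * 164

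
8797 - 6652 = 2145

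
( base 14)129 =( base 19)c5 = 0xe9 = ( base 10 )233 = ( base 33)72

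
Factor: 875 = 5^3*7^1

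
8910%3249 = 2412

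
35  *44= 1540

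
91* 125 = 11375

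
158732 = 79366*2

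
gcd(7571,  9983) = 67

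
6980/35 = 199 + 3/7 =199.43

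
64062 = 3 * 21354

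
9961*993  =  9891273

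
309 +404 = 713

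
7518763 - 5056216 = 2462547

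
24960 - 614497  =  -589537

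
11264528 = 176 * 64003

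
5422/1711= 5422/1711 = 3.17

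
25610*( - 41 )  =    -  1050010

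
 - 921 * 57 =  - 52497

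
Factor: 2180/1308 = 5/3 = 3^( - 1 )*5^1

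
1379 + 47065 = 48444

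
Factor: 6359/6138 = 2^( - 1)*3^( - 2)*11^(-1)*31^( - 1)*6359^1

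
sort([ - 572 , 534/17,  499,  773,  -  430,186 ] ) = [  -  572, - 430 , 534/17,186,499, 773]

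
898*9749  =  8754602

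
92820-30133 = 62687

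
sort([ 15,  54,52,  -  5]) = [ - 5, 15,  52,54]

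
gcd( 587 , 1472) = 1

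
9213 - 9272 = -59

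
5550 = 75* 74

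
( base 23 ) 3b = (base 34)2C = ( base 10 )80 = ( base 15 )55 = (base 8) 120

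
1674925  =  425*3941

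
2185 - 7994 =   -  5809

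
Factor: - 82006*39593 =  - 2^1 *17^2*131^1*137^1*313^1=- 3246863558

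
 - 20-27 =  - 47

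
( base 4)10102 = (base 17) g2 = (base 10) 274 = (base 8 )422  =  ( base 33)8A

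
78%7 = 1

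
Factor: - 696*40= - 27840 = -2^6*3^1*5^1 * 29^1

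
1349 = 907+442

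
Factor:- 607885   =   - 5^1 * 121577^1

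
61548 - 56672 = 4876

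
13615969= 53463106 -39847137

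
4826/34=141+ 16/17 = 141.94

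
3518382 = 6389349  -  2870967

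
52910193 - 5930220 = 46979973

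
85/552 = 85/552 = 0.15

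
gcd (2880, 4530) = 30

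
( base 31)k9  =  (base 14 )32d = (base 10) 629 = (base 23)148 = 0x275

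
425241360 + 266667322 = 691908682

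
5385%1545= 750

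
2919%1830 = 1089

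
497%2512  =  497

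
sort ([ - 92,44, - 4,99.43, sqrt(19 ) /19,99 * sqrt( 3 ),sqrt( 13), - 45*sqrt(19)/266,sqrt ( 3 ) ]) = [-92, - 4, - 45*sqrt( 19)/266 , sqrt(19)/19, sqrt(3),sqrt (13),44, 99.43 , 99*sqrt( 3)]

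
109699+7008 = 116707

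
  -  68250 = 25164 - 93414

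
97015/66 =97015/66=1469.92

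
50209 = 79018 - 28809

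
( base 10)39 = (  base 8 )47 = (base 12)33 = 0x27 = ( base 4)213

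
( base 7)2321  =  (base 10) 848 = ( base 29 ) 107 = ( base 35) o8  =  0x350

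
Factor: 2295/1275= 9/5= 3^2*5^( - 1)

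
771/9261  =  257/3087 = 0.08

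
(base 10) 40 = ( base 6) 104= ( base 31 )19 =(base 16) 28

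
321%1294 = 321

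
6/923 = 6/923 =0.01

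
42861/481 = 3297/37 = 89.11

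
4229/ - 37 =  - 115  +  26/37  =  - 114.30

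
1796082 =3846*467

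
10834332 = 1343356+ 9490976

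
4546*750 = 3409500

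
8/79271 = 8/79271  =  0.00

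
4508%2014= 480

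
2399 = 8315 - 5916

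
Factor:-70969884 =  -2^2 *3^1 * 67^1*103^1*857^1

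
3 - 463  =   - 460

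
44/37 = 44/37 =1.19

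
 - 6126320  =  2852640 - 8978960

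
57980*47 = 2725060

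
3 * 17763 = 53289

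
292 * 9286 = 2711512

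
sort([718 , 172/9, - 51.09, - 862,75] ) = [ - 862, - 51.09  ,  172/9,75 , 718 ] 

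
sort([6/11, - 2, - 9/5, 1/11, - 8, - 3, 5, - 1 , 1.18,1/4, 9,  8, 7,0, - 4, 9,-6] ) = [ - 8, - 6,- 4, - 3, - 2, - 9/5,-1,0,1/11,1/4,6/11, 1.18,5  ,  7, 8, 9, 9]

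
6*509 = 3054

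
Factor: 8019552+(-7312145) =707407^1 =707407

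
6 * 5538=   33228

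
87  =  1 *87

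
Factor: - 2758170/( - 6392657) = 2^1*3^1  *  5^1*  91939^1*6392657^( - 1 ) 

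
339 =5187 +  - 4848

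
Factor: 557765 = 5^1*13^1*8581^1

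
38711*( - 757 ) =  -29304227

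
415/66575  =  83/13315= 0.01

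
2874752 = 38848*74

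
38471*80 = 3077680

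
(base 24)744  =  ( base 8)10044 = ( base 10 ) 4132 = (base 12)2484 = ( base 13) 1B5B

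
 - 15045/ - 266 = 56+ 149/266= 56.56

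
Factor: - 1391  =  -13^1 * 107^1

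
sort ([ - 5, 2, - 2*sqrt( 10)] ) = [-2*sqrt( 10),- 5, 2] 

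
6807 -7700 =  - 893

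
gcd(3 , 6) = 3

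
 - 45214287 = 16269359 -61483646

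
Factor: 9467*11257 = 106570019 = 9467^1*11257^1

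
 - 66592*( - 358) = 23839936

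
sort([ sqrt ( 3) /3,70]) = [ sqrt ( 3 ) /3, 70 ] 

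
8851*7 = 61957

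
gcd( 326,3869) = 1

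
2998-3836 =  -  838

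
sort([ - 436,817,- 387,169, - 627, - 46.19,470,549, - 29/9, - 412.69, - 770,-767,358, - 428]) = [-770, - 767,-627, - 436, - 428, - 412.69, - 387, - 46.19 , - 29/9,169,  358, 470,549,817 ] 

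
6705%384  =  177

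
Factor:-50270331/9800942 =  - 2^ (  -  1)*3^1*17^( - 1)*113^( - 1 )*2551^ (-1 )*3527^1*4751^1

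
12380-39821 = - 27441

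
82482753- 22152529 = 60330224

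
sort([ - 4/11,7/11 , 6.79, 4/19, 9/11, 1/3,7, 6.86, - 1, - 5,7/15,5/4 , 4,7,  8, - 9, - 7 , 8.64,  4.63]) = [ - 9, - 7,- 5,  -  1,-4/11,4/19,1/3, 7/15, 7/11 , 9/11, 5/4, 4,4.63, 6.79 , 6.86, 7, 7, 8,  8.64 ]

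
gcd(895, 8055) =895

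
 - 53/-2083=53/2083 = 0.03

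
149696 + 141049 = 290745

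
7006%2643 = 1720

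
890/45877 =890/45877 = 0.02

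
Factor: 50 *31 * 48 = 74400=2^5*3^1*5^2 *31^1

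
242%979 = 242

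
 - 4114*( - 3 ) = 12342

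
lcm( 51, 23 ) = 1173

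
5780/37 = 5780/37 = 156.22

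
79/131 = 79/131 = 0.60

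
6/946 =3/473 = 0.01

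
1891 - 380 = 1511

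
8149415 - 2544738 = 5604677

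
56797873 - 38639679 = 18158194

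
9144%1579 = 1249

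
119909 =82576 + 37333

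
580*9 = 5220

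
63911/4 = 15977 + 3/4 = 15977.75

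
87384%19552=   9176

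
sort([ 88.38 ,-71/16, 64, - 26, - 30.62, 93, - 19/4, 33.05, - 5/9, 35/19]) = [ - 30.62, - 26,-19/4, - 71/16, - 5/9, 35/19, 33.05 , 64, 88.38, 93]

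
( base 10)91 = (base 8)133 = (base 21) 47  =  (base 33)2P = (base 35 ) 2l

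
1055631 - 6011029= - 4955398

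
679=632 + 47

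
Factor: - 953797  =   - 13^1 *73369^1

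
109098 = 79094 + 30004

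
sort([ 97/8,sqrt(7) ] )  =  [ sqrt(7 ), 97/8]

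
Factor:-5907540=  - 2^2*3^1*5^1*98459^1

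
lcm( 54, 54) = 54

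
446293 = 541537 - 95244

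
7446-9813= -2367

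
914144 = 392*2332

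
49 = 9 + 40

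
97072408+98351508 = 195423916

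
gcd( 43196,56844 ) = 4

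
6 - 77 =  - 71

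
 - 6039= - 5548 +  - 491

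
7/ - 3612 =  - 1 + 515/516 = -0.00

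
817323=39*20957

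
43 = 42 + 1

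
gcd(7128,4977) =9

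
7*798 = 5586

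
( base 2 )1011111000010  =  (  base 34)58u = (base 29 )76L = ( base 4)1133002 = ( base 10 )6082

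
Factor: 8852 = 2^2*2213^1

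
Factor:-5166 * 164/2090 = - 423612/1045 = - 2^2 * 3^2*5^( - 1) * 7^1 *11^(- 1) * 19^ ( - 1 )*41^2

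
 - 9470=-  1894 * 5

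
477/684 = 53/76 = 0.70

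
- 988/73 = -988/73=-13.53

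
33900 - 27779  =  6121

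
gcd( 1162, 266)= 14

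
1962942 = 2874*683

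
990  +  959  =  1949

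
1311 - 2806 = - 1495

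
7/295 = 7/295 = 0.02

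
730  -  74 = 656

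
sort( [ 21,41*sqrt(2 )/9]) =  [41*sqrt ( 2)/9, 21] 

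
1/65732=1/65732 = 0.00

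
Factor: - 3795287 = - 3795287^1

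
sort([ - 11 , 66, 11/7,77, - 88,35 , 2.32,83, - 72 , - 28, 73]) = [ - 88, - 72,-28,-11,  11/7,  2.32, 35,66,  73, 77, 83]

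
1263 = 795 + 468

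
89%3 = 2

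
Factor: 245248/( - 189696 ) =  - 958/741   =  - 2^1*3^( - 1)*13^( - 1)*19^( -1)*479^1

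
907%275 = 82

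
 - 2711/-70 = 38+51/70 = 38.73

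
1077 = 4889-3812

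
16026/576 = 2671/96 = 27.82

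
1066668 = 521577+545091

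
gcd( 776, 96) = 8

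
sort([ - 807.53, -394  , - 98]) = [ - 807.53,-394,- 98]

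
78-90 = - 12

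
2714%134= 34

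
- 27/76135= - 27/76135 =-0.00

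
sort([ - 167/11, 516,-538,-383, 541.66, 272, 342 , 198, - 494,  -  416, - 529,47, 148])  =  [ - 538,- 529, - 494, - 416,-383, - 167/11,47,  148,198,272  ,  342,516,  541.66 ] 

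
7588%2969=1650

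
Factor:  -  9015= - 3^1 * 5^1*601^1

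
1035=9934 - 8899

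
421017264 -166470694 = 254546570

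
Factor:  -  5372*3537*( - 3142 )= 2^3*3^3*17^1*79^1*131^1*1571^1 = 59700400488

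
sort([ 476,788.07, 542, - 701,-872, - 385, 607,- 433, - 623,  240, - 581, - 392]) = [-872, - 701, - 623,-581, - 433, - 392, - 385 , 240, 476, 542 , 607, 788.07 ]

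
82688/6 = 13781 + 1/3 = 13781.33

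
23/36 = 23/36 = 0.64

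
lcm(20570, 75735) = 1666170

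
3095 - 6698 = -3603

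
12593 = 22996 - 10403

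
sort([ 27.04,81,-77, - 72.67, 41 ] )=[ - 77, - 72.67,27.04,41,81 ] 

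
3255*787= 2561685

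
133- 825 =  - 692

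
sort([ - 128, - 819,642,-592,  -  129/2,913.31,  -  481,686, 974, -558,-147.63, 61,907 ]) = [-819, - 592, - 558,-481, - 147.63, -128,-129/2, 61,642, 686, 907,  913.31, 974]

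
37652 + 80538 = 118190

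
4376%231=218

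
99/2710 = 99/2710 = 0.04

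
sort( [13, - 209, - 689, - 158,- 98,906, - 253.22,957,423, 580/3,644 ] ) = [ - 689, - 253.22,-209, - 158, - 98,13,580/3,423,644, 906,957]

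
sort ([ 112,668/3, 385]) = [ 112, 668/3 , 385 ] 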